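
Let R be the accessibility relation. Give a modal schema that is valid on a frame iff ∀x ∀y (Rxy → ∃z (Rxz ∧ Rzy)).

A defining formula is □□q → □q (the C4 axiom).
Suppose □□q→□q is valid. Take Rxy and set V(q)={w : xR²w}. Then □□q at x, so □q at x, so q at y, i.e. ∃z(Rxz∧Rzy).

□□q → □q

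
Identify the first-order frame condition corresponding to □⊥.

emptiness of R

□⊥ is valid iff no world has any successor (otherwise □⊥ fails at any world with one).
Conversely, on a frame with emptiness of R the schema holds at every world under every valuation.
Frame condition: ∀x ∀y ¬Rxy.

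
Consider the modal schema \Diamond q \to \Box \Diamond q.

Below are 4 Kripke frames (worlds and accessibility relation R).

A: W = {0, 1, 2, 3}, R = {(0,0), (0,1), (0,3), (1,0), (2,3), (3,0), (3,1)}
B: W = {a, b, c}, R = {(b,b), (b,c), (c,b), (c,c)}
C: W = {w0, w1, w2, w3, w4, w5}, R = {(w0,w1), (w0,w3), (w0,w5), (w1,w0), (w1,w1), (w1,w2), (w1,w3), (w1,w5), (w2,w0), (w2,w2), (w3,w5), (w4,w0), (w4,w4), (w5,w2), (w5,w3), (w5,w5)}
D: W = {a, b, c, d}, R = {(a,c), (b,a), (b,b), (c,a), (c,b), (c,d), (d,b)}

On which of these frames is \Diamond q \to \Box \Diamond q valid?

Frame correspondent (Sahlqvist): \forall x \forall y \forall z (Rxy \wedge Rxz \to Ryz) — i.e. the Euclidean property.
A: fails — R01 and R01 but not R11.
B: satisfies the condition.
C: fails — Rw0w5 and Rw0w1 but not Rw5w1.
D: fails — Rac and Rac but not Rcc.

B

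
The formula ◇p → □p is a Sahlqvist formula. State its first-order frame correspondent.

partial functionality

Suppose ◇p→□p is valid. Take Rxy, Rxz and set V(p)={y}. Then ◇p at x, so □p at x, so p at z, i.e. z=y.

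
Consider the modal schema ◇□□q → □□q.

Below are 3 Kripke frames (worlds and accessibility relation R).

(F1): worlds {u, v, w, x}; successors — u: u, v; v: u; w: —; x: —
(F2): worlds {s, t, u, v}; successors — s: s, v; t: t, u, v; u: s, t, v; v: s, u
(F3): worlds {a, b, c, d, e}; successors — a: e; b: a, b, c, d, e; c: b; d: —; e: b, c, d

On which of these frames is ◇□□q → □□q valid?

The schema corresponds to a generalized confluence (Geach) condition: ∀x ∀y ∀z ((xRy ∧ xR²z) → ∃w (yR²w ∧ z = w)).
(F1): holds.
(F2): fails — sRv, sR²u but no w with vR²w and u=w.
(F3): fails — bRa, bR²a but no w with aR²w and a=w.

(F1)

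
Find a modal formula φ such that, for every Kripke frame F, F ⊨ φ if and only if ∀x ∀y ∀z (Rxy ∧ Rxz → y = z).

This is partial functionality; the standard corresponding axiom is CD: ◇q → □q.
Suppose ◇q→□q is valid. Take Rxy, Rxz and set V(q)={y}. Then ◇q at x, so □q at x, so q at z, i.e. z=y.

◇q → □q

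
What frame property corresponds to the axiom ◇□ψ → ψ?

symmetry

This is a form of the B axiom.
It corresponds to symmetry: ∀x ∀y (Rxy → Ryx).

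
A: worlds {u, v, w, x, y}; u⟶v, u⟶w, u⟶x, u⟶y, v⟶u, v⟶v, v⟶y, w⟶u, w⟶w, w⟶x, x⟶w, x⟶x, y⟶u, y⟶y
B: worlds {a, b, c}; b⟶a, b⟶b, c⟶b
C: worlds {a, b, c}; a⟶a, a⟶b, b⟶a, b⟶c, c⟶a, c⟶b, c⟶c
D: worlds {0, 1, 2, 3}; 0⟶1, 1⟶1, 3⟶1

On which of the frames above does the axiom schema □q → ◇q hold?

Frame correspondent (Sahlqvist): ∀x ∃y Rxy — i.e. seriality.
A: ✓.
B: fails — world a has no successor.
C: ✓.
D: fails — world 2 has no successor.
Valid on: A, C.

A, C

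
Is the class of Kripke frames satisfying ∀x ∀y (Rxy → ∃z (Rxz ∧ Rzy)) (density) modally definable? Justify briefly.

Definable; □□q → □q defines it

This is a Sahlqvist condition; the C4 axiom □□q → □q defines it.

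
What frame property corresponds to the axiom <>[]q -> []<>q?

Suppose ◇□q→□◇q is valid. Take Rxy, Rxz and set V(q)={w : Ryw}. Then □q at y so ◇□q at x, so □◇q at x, so ◇q at z, giving w with Rzw and Ryw.

Convergence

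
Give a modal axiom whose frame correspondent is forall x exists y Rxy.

The condition is seriality. The D schema □r → ◇r defines it.
Suppose □r→◇r is valid. At any x set V(r)=W. Then □r at x, so ◇r at x, so x has a successor.

□r → ◇r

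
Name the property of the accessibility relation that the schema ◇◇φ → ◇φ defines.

transitivity: ∀x ∀y ∀z (Rxy ∧ Ryz → Rxz)

Equivalently (dual form): □φ → □□φ.
Suppose □φ→□□φ is valid. Take Rxy, Ryz and set V(φ)={w : Rxw}. Then □φ at x, so □□φ at x, so □φ at y, so φ at z, i.e. Rxz.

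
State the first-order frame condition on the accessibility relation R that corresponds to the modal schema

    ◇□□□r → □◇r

This is a Sahlqvist (Geach-type) schema ◇^1□^3r → □^1◇^1r.
Minimal-valuation argument: fix x; take any y with xR^1y and any z with xR^1z. Set V(r) to the set of worlds R-reachable from y in exactly 3 steps. Then □^3r holds at y, so the antecedent holds at x; validity forces ◇^1r at z, giving a w with zR^1w and yR^3w.
First-order correspondent: ∀x ∀y ∀z ((xRy ∧ xRz) → ∃w (yR³w ∧ zRw)).

∀x ∀y ∀z ((xRy ∧ xRz) → ∃w (yR³w ∧ zRw))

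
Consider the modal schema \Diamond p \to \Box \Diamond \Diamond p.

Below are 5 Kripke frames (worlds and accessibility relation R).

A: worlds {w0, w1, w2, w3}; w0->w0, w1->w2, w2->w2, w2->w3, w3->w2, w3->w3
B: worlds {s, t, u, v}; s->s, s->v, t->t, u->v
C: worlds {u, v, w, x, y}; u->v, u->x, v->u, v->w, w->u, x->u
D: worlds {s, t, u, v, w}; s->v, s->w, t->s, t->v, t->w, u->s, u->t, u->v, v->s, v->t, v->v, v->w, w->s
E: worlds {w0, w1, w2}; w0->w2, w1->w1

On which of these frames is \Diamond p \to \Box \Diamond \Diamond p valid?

A

The schema corresponds to a generalized confluence (Geach) condition: \forall x \forall y \forall z ((xRy \wedge xRz) \to \exists w (y = w \wedge z R^2 w)).
A: satisfies the condition.
B: fails — sRs, sRv but no w with s=w and vR²w.
C: fails — vRu, vRw but no t with u=t and wR²t.
D: fails — tRs, tRw but no w* with s=w* and wR²w*.
E: fails — w0Rw2, w0Rw2 but no w with w2=w and w2R²w.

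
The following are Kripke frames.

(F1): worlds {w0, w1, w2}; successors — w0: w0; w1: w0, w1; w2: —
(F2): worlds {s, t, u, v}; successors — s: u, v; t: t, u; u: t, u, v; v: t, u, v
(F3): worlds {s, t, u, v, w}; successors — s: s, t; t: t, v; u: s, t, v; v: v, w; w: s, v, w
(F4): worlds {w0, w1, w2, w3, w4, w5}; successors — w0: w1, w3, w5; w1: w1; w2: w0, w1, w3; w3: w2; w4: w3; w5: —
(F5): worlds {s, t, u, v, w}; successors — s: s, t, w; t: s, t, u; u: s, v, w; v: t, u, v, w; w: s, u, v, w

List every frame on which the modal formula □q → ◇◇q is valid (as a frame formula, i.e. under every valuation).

(F2), (F3), (F5)

This is the axiom for a generalized confluence (Geach) condition; its first-order frame correspondent is ∀x ∃w (xRw ∧ xR²w).
(F1): fails — at w2 but no w with w2Rw and w2R²w.
(F2): condition met.
(F3): condition met.
(F4): fails — at w3 but no w with w3Rw and w3R²w.
(F5): condition met.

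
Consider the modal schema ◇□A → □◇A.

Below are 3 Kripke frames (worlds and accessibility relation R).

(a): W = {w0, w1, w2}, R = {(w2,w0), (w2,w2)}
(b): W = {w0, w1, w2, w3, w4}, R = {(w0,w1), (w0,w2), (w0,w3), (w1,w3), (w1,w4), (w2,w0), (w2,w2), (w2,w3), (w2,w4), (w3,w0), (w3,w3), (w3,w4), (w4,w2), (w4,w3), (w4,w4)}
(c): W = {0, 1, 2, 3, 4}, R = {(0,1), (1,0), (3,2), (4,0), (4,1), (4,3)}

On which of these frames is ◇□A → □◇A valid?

Frame correspondent (Sahlqvist): ∀x ∀y ∀z (Rxy ∧ Rxz → ∃w (Ryw ∧ Rzw)) — i.e. convergence.
(a): fails — Rw2w0 and Rw2w0 but w0 and w0 have no common successor.
(b): ✓.
(c): fails — R32 and R32 but 2 and 2 have no common successor.

(b)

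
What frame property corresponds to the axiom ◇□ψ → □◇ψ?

This schema is the .2 axiom.
It corresponds to convergence: ∀x ∀y ∀z (Rxy ∧ Rxz → ∃w (Ryw ∧ Rzw)).

convergence: ∀x ∀y ∀z (Rxy ∧ Rxz → ∃w (Ryw ∧ Rzw))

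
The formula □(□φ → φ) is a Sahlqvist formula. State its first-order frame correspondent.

Shift-reflexivity

Suppose □(□φ→φ) is valid. Take Rxy and set V(φ)={w : Ryw}. Then at y, □φ holds; since □(□φ→φ) at x, □φ→φ at y, so φ at y, i.e. Ryy.
The converse is a direct semantic check.
Frame condition: ∀x ∀y (Rxy → Ryy).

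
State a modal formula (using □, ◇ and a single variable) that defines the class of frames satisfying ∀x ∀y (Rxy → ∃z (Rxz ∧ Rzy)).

□□s → □s

A defining formula is □□s → □s (the C4 axiom).
Suppose □□s→□s is valid. Take Rxy and set V(s)={w : xR²w}. Then □□s at x, so □s at x, so s at y, i.e. ∃z(Rxz∧Rzy).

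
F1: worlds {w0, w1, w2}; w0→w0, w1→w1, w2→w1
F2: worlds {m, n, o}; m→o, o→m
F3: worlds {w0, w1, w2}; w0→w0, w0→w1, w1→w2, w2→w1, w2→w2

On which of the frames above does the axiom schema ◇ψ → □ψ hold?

F1, F2

Frame correspondent (Sahlqvist): ∀x ∀y ∀z (Rxy ∧ Rxz → y = z) — i.e. partial functionality.
F1: holds.
F2: holds.
F3: fails — w0 sees both w0 and w1.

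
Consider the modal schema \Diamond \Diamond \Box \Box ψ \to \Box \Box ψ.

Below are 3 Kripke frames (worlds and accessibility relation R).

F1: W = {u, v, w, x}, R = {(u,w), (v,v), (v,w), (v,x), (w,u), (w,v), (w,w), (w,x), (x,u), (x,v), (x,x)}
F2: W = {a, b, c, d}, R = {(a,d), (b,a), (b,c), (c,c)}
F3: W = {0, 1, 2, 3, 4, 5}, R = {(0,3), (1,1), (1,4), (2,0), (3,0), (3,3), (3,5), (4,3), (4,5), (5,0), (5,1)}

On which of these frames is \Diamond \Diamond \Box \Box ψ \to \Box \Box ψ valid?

F1

The schema corresponds to a generalized confluence (Geach) condition: \forall x \forall y \forall z ((x R^2 y \wedge x R^2 z) \to \exists w (y R^2 w \wedge z = w)).
F1: holds.
F2: fails — bR²c, bR²d but no w with cR²w and d=w.
F3: fails — 0R²5, 0R²0 but no w with 5R²w and 0=w.
Valid on: F1.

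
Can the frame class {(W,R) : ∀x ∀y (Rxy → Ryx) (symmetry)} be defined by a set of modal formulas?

The condition is symmetry. A defining modal formula is q → □◇q.

Yes, by q → □◇q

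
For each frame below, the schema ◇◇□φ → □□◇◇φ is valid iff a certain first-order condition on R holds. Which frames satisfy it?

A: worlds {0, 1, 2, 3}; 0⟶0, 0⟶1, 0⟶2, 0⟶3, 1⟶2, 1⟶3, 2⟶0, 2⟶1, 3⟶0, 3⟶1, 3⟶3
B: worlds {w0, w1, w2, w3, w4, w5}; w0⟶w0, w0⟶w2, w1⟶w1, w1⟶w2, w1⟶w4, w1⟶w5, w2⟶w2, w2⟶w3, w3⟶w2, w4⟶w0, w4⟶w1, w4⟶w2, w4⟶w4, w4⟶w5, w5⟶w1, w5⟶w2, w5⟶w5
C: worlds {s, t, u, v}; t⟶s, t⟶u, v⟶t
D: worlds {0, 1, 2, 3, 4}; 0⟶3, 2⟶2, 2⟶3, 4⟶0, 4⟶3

Frame correspondent (Sahlqvist): ∀x ∀y ∀z ((xR²y ∧ xR²z) → ∃w (yRw ∧ zR²w)) — i.e. a generalized confluence (Geach) condition.
A: holds.
B: holds.
C: fails — vR²s, vR²s but no w with sRw and sR²w.
D: fails — 2R²2, 2R²3 but no w with 2Rw and 3R²w.

A, B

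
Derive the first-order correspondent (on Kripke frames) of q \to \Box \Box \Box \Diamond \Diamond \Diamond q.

\forall x \forall z (x R^3 z \to \exists w (x = w \wedge z R^3 w))

This is a Sahlqvist (Geach-type) schema ◇^0□^0q → □^3◇^3q.
Minimal-valuation argument: fix x; take any y with xR^0y and any z with xR^3z. Set V(q) to the set of worlds R-reachable from y in exactly 0 steps. Then □^0q holds at y, so the antecedent holds at x; validity forces ◇^3q at z, giving a w with zR^3w and yR^0w.
First-order correspondent: \forall x \forall z (x R^3 z \to \exists w (x = w \wedge z R^3 w)).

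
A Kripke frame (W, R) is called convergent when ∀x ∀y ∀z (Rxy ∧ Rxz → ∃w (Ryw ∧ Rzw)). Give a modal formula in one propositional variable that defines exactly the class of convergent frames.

A defining formula is ◇□r → □◇r (the .2 axiom).

◇□r → □◇r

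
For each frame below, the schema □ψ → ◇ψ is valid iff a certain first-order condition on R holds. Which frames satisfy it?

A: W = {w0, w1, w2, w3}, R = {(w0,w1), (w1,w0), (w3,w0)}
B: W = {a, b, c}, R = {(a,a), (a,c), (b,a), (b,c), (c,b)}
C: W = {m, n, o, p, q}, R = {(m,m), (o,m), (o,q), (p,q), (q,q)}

B

This is the axiom for seriality; its first-order frame correspondent is ∀x ∃y Rxy.
A: fails — world w2 has no successor.
B: holds.
C: fails — world n has no successor.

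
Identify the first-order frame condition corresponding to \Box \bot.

Emptiness of R

□⊥ is valid iff no world has any successor (otherwise □⊥ fails at any world with one).
Conversely, on a frame with emptiness of R the schema holds at every world under every valuation.
Frame condition: \forall x \forall y \neg Rxy.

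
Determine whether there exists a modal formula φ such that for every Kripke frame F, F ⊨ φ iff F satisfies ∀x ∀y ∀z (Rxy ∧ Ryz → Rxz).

Yes — defined by □r → □□r

This is a Sahlqvist condition; the 4 axiom □r → □□r defines it.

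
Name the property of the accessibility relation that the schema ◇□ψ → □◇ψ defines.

Convergence

Suppose ◇□ψ→□◇ψ is valid. Take Rxy, Rxz and set V(ψ)={w : Ryw}. Then □ψ at y so ◇□ψ at x, so □◇ψ at x, so ◇ψ at z, giving w with Rzw and Ryw.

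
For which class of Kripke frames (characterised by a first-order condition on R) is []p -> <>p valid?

Suppose □p→◇p is valid. At any x set V(p)=W. Then □p at x, so ◇p at x, so x has a successor.
Conversely, any frame satisfying forall x exists y Rxy validates the schema.
Frame condition: forall x exists y Rxy.

seriality: forall x exists y Rxy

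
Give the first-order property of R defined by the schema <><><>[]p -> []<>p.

forall x forall y forall z ((x R^3 y & xRz) -> exists w (yRw & zRw))

This is a Sahlqvist (Geach-type) schema ◇^3□^1p → □^1◇^1p.
First-order correspondent: forall x forall y forall z ((x R^3 y & xRz) -> exists w (yRw & zRw)).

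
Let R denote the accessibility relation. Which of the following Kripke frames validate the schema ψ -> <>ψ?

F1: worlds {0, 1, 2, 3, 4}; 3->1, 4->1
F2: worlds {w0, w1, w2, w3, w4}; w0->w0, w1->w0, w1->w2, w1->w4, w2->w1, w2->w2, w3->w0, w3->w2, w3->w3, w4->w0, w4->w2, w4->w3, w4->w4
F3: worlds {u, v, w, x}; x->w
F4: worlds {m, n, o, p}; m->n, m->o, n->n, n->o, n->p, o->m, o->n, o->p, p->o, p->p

Frame correspondent (Sahlqvist): forall x Rxx — i.e. reflexivity.
F1: fails — world 0 does not see itself.
F2: fails — world w1 does not see itself.
F3: fails — world u does not see itself.
F4: fails — world m does not see itself.

none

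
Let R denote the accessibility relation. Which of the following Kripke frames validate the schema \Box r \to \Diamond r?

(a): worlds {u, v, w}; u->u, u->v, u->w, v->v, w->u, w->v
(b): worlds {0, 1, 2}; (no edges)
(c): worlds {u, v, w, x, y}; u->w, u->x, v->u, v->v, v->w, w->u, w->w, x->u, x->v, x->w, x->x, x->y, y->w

(a), (c)

The schema corresponds to seriality: \forall x \exists y Rxy.
(a): satisfies the condition.
(b): fails — world 0 has no successor.
(c): satisfies the condition.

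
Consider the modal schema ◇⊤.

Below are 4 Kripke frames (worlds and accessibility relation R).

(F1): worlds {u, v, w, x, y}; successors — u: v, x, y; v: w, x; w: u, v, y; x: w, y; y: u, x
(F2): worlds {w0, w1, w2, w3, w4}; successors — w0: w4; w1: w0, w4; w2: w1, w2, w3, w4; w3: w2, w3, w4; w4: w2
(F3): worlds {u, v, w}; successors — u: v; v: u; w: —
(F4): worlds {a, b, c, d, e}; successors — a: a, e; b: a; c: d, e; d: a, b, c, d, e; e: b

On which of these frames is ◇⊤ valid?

Frame correspondent (Sahlqvist): ∀x ∃y Rxy — i.e. seriality.
(F1): satisfies the condition.
(F2): satisfies the condition.
(F3): fails — world w has no successor.
(F4): satisfies the condition.
Valid on: (F1), (F2), (F4).

(F1), (F2), (F4)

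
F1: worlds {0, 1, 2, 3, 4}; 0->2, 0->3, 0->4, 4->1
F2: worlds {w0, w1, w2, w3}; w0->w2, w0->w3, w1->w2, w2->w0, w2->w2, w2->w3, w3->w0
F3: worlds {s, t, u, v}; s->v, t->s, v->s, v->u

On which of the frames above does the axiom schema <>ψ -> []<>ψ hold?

none

This is the axiom for the Euclidean property; its first-order frame correspondent is forall x forall y forall z (Rxy & Rxz -> Ryz).
F1: fails — R04 and R04 but not R44.
F2: fails — Rw0w3 and Rw0w2 but not Rw3w2.
F3: fails — Rsv and Rsv but not Rvv.
Valid on no frame.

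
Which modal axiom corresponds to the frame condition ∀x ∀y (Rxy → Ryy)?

This is shift-reflexivity; the standard corresponding axiom is T□: □(□p → p).
Suppose □(□p→p) is valid. Take Rxy and set V(p)={w : Ryw}. Then at y, □p holds; since □(□p→p) at x, □p→p at y, so p at y, i.e. Ryy.

□(□p → p)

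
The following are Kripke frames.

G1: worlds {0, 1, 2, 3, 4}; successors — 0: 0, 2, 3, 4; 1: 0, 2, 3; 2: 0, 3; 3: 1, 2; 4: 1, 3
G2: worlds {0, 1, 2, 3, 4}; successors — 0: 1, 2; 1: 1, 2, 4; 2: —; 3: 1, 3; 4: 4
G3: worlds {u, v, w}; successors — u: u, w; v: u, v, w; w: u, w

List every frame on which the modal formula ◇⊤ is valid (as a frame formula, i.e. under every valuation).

G1, G3

The schema corresponds to seriality: ∀x ∃y Rxy.
G1: holds.
G2: fails — world 2 has no successor.
G3: holds.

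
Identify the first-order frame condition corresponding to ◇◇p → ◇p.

Replacing p by ¬p and contraposing gives the equivalent schema □p → □□p.
Suppose □p→□□p is valid. Take Rxy, Ryz and set V(p)={w : Rxw}. Then □p at x, so □□p at x, so □p at y, so p at z, i.e. Rxz.
Conversely, on a frame with transitivity the schema holds at every world under every valuation.
Frame condition: ∀x ∀y ∀z (Rxy ∧ Ryz → Rxz).

transitivity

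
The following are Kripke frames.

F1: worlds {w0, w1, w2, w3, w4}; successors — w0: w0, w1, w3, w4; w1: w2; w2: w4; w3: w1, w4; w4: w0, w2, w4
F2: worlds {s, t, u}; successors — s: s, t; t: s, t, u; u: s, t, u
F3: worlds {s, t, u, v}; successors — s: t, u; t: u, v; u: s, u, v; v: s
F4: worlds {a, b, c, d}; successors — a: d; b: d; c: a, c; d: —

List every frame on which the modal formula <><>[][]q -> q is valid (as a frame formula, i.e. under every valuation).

The schema corresponds to a generalized confluence (Geach) condition: forall x forall y (x R^2 y -> exists w (y R^2 w & x = w)).
F1: fails — w0R²w1 but no w with w1R²w and w0=w.
F2: satisfies the condition.
F3: fails — sR²v but no w with vR²w and s=w.
F4: fails — cR²a but no w with aR²w and c=w.

F2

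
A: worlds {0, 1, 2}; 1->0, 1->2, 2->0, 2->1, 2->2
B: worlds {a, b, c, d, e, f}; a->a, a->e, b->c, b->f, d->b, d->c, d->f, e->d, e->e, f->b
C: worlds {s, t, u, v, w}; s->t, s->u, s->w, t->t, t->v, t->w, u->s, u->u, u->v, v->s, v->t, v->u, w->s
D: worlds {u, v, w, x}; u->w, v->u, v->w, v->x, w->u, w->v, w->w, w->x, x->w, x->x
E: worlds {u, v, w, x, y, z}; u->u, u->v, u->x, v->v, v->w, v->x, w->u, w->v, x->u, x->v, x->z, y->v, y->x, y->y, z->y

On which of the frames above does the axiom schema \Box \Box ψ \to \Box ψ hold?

A, D

This is the axiom for density; its first-order frame correspondent is \forall x \forall y (Rxy \to \exists z (Rxz \wedge Rzy)).
A: ✓.
B: fails — Rbc but no z with Rbz and Rzc.
C: fails — Rws but no z with Rwz and Rzs.
D: ✓.
E: fails — Rxz but no t with Rxt and Rtz.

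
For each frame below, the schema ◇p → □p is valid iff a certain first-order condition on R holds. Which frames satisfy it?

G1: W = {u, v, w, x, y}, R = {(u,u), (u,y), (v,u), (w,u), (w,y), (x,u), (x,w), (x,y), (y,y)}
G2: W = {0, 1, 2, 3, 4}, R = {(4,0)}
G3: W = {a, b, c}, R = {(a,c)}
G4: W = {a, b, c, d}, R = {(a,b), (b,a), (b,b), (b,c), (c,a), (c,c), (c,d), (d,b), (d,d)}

G2, G3

The schema corresponds to partial functionality: ∀x ∀y ∀z (Rxy ∧ Rxz → y = z).
G1: fails — u sees both u and y.
G2: holds.
G3: holds.
G4: fails — b sees both a and b.
Valid on: G2, G3.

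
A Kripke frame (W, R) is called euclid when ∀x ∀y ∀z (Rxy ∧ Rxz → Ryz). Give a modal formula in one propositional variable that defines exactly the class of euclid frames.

◇r → □◇r

A defining formula is ◇r → □◇r (the 5 axiom).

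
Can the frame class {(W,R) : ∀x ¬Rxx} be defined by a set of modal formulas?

Not definable by any modal formula

If a class were modally definable it would be closed under surjective bounded morphisms (Goldblatt–Thomason).
The 5-cycle (worlds a,b,c,d,e with a→b→c→d→e→a) is irreflexive, and the map sending every world to a single reflexive point • is a surjective bounded morphism (forth: every edge maps to (•,•); back: every world has a successor). So any modal formula valid on the 5-cycle is also valid on the reflexive point, which is not irreflexive.
So the class is not modally definable.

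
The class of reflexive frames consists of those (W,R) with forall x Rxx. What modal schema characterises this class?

□r → r

The condition is reflexivity. The T schema □r → r defines it.
Suppose □r→r is valid. At any x set V(r)={w : Rxw}. Then □r holds at x, so r holds at x, i.e. Rxx.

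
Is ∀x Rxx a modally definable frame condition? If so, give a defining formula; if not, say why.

Yes — defined by □r → r

This is a Sahlqvist condition; the T axiom □r → r defines it.
Suppose □r→r is valid. At any x set V(r)={w : Rxw}. Then □r holds at x, so r holds at x, i.e. Rxx.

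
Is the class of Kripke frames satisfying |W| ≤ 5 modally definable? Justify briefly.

No — not modally definable

Any modally definable frame class is closed under disjoint unions.
Any modal formula valid on each of 6 disjoint one-world frames is valid on their disjoint union (validity is preserved under disjoint unions). Each one-world frame has |W|=1≤5, but the union has |W|=6.
So no modal formula (or set of formulas) defines exactly the |W|≤5 frames.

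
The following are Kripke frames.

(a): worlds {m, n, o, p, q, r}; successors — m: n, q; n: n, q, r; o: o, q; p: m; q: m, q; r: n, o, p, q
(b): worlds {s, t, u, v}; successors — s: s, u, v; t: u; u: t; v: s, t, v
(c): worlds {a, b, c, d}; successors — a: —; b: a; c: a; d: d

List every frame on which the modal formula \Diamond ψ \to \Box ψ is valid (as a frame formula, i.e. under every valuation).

This is the axiom for partial functionality; its first-order frame correspondent is \forall x \forall y \forall z (Rxy \wedge Rxz \to y = z).
(a): fails — m sees both n and q.
(b): fails — s sees both s and u.
(c): ✓.

(c)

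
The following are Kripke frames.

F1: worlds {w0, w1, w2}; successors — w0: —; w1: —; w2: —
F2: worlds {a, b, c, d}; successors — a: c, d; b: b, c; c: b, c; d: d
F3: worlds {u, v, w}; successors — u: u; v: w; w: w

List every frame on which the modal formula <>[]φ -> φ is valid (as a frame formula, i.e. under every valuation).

F1

Frame correspondent (Sahlqvist): forall x forall y (Rxy -> Ryx) — i.e. symmetry.
F1: ✓.
F2: fails — Rac but not Rca.
F3: fails — Rvw but not Rwv.
Valid on: F1.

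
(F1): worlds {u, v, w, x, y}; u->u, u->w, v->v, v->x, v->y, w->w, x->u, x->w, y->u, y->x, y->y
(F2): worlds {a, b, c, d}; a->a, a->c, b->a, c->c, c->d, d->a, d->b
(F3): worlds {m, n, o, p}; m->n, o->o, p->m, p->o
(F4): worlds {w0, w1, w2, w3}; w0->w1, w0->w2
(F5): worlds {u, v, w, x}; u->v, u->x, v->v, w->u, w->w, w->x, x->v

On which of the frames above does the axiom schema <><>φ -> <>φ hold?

Frame correspondent (Sahlqvist): forall x forall y forall z (Rxy & Ryz -> Rxz) — i.e. transitivity.
(F1): fails — Ryx and Rxw but not Ryw.
(F2): fails — Rcd and Rdb but not Rcb.
(F3): fails — Rpm and Rmn but not Rpn.
(F4): satisfies the condition.
(F5): fails — Rwu and Ruv but not Rwv.
Valid on: (F4).

(F4)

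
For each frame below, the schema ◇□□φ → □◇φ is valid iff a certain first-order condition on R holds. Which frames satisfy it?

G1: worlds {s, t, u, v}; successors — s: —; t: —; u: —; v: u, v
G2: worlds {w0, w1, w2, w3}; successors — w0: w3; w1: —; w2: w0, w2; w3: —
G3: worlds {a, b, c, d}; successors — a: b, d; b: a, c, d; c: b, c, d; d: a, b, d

G3

This is the axiom for a generalized confluence (Geach) condition; its first-order frame correspondent is ∀x ∀y ∀z ((xRy ∧ xRz) → ∃w (yR²w ∧ zRw)).
G1: fails — vRu, vRu but no w with uR²w and uRw.
G2: fails — w0Rw3, w0Rw3 but no w with w3R²w and w3Rw.
G3: condition met.
Valid on: G3.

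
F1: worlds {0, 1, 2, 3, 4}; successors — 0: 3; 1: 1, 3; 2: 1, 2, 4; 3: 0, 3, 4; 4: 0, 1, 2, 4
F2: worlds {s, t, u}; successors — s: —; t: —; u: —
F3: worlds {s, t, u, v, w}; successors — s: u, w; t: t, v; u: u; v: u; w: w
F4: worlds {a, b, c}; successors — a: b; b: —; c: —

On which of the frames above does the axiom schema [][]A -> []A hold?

Frame correspondent (Sahlqvist): forall x forall y (Rxy -> exists z (Rxz & Rzy)) — i.e. density.
F1: ✓.
F2: ✓.
F3: ✓.
F4: fails — Rab but no z with Raz and Rzb.
Valid on: F1, F2, F3.

F1, F2, F3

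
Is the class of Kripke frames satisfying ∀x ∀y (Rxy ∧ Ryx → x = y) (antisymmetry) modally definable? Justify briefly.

If a class were modally definable it would be closed under surjective bounded morphisms (Goldblatt–Thomason).
The 4-cycle (worlds s,t,u,v with s→t→u→v→s) is antisymmetric. Sending even-indexed worlds to a and odd-indexed worlds to b is a surjective bounded morphism onto the two-world frame with a↔b, which is not antisymmetric.
So the class is not modally definable.

Not definable by any modal formula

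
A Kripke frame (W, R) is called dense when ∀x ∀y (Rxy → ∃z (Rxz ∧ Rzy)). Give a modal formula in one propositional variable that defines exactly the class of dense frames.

□□s → □s

The condition is density. The C4 schema □□s → □s defines it.
Suppose □□s→□s is valid. Take Rxy and set V(s)={w : xR²w}. Then □□s at x, so □s at x, so s at y, i.e. ∃z(Rxz∧Rzy).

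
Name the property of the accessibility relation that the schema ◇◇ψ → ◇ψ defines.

transitivity: ∀x ∀y ∀z (Rxy ∧ Ryz → Rxz)

Equivalently (dual form): □ψ → □□ψ.
Suppose □ψ→□□ψ is valid. Take Rxy, Ryz and set V(ψ)={w : Rxw}. Then □ψ at x, so □□ψ at x, so □ψ at y, so ψ at z, i.e. Rxz.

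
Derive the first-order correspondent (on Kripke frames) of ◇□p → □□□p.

This is a Sahlqvist (Geach-type) schema ◇^1□^1p → □^3◇^0p.
First-order correspondent: ∀x ∀y ∀z ((xRy ∧ xR³z) → ∃w (yRw ∧ z = w)).

∀x ∀y ∀z ((xRy ∧ xR³z) → ∃w (yRw ∧ z = w))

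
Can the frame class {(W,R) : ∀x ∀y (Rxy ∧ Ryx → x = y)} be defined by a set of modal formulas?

Modal frame validity is preserved under surjective bounded morphisms.
The 8-cycle (worlds 0,1,2,3,4,5,6,7 with 0→1→2→3→4→5→6→7→0) is antisymmetric. Sending even-indexed worlds to s and odd-indexed worlds to t is a surjective bounded morphism onto the two-world frame with s↔t, which is not antisymmetric.
So no modal formula (or set of formulas) defines exactly the antisymmetric frames.

No — not modally definable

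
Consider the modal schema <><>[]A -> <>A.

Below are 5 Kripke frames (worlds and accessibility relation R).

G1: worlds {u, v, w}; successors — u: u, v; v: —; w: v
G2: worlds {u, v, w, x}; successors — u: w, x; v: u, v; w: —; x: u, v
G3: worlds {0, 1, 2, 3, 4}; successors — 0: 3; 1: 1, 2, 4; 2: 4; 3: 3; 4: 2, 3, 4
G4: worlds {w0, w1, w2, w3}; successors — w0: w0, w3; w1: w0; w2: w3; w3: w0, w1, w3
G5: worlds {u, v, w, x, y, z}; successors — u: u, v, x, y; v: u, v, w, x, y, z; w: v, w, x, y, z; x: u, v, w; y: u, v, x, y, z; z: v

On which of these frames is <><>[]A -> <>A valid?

G5

This is the axiom for a generalized confluence (Geach) condition; its first-order frame correspondent is forall x forall y (x R^2 y -> exists w (yRw & xRw)).
G1: fails — uR²v but no t with vRt and uRt.
G2: fails — uR²v but no t with vRt and uRt.
G3: fails — 1R²3 but no w with 3Rw and 1Rw.
G4: fails — w2R²w1 but no w with w1Rw and w2Rw.
G5: satisfies the condition.
Valid on: G5.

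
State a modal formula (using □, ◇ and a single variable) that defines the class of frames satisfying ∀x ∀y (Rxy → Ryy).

A defining formula is □(□p → p) (the T□ axiom).
Suppose □(□p→p) is valid. Take Rxy and set V(p)={w : Ryw}. Then at y, □p holds; since □(□p→p) at x, □p→p at y, so p at y, i.e. Ryy.

□(□p → p)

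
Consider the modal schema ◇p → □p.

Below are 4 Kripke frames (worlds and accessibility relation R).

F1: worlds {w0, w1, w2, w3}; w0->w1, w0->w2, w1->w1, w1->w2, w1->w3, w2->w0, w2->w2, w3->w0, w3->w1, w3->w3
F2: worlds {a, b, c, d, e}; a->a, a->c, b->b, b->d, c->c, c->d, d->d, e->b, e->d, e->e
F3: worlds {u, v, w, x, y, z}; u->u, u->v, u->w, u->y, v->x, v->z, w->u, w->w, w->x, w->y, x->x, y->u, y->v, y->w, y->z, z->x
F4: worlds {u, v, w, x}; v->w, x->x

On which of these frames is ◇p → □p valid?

This is the axiom for partial functionality; its first-order frame correspondent is ∀x ∀y ∀z (Rxy ∧ Rxz → y = z).
F1: fails — w0 sees both w1 and w2.
F2: fails — a sees both a and c.
F3: fails — u sees both u and v.
F4: satisfies the condition.
Valid on: F4.

F4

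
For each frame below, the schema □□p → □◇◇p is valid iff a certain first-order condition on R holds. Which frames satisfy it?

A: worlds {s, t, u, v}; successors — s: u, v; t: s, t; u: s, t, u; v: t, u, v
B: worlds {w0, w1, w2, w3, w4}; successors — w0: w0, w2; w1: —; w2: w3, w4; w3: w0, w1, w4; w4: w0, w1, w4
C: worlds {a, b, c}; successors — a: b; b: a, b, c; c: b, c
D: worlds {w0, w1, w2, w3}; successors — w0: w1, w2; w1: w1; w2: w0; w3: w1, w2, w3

A, C, D

Frame correspondent (Sahlqvist): ∀x ∀z (xRz → ∃w (xR²w ∧ zR²w)) — i.e. a generalized confluence (Geach) condition.
A: condition met.
B: fails — w3Rw1 but no w with w3R²w and w1R²w.
C: condition met.
D: condition met.
Valid on: A, C, D.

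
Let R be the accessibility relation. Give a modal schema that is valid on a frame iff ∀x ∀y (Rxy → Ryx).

The condition is symmetry. The B schema ψ → □◇ψ defines it.

ψ → □◇ψ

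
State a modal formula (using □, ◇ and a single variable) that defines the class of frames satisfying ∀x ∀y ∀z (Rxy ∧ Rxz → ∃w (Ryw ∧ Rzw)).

This is convergence; the standard corresponding axiom is .2: ◇□r → □◇r.
Suppose ◇□r→□◇r is valid. Take Rxy, Rxz and set V(r)={w : Ryw}. Then □r at y so ◇□r at x, so □◇r at x, so ◇r at z, giving w with Rzw and Ryw.

◇□r → □◇r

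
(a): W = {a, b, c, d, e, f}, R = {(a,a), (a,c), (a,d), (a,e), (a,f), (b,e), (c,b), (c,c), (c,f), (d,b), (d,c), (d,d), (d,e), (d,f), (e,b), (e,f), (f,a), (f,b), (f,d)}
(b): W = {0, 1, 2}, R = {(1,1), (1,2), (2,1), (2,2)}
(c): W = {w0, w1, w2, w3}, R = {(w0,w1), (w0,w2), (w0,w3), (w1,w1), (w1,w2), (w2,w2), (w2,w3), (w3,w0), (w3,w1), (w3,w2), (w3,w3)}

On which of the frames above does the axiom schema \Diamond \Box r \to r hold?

Frame correspondent (Sahlqvist): \forall x \forall y (Rxy \to Ryx) — i.e. symmetry.
(a): fails — Rae but not Rea.
(b): ✓.
(c): fails — Rw1w2 but not Rw2w1.

(b)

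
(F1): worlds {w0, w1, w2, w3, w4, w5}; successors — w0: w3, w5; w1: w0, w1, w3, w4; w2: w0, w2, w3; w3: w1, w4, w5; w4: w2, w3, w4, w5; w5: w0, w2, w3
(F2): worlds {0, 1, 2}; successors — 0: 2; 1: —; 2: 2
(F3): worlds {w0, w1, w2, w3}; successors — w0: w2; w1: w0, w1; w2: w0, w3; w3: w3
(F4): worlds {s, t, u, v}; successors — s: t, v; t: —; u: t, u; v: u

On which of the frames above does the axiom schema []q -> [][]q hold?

This is the axiom for transitivity; its first-order frame correspondent is forall x forall y forall z (Rxy & Ryz -> Rxz).
(F1): fails — Rw3w1 and Rw1w3 but not Rw3w3.
(F2): ✓.
(F3): fails — Rw1w0 and Rw0w2 but not Rw1w2.
(F4): fails — Rvu and Rut but not Rvt.
Valid on: (F2).

(F2)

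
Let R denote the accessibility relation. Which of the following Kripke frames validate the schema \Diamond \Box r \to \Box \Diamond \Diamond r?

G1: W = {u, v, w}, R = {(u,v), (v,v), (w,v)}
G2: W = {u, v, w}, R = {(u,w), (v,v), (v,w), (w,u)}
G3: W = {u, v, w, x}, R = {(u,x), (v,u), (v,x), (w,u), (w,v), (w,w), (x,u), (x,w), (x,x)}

G1, G3

Frame correspondent (Sahlqvist): \forall x \forall y \forall z ((xRy \wedge xRz) \to \exists w (yRw \wedge z R^2 w)) — i.e. a generalized confluence (Geach) condition.
G1: holds.
G2: fails — uRw, uRw but no t with wRt and wR²t.
G3: holds.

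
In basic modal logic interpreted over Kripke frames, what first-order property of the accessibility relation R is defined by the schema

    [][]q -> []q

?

density

Suppose □□q→□q is valid. Take Rxy and set V(q)={w : xR²w}. Then □□q at x, so □q at x, so q at y, i.e. ∃z(Rxz∧Rzy).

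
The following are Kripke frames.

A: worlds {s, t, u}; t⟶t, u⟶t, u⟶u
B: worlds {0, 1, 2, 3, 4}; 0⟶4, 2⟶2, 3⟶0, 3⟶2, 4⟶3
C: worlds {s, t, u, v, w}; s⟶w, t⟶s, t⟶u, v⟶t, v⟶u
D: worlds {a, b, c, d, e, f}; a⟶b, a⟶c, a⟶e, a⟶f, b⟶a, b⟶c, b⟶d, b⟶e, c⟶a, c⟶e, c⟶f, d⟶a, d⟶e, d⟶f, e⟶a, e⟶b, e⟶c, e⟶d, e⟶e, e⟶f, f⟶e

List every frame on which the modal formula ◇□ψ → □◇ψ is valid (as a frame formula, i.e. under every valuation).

This is the axiom for convergence; its first-order frame correspondent is ∀x ∀y ∀z (Rxy ∧ Rxz → ∃w (Ryw ∧ Rzw)).
A: holds.
B: fails — R32 and R30 but 2 and 0 have no common successor.
C: fails — Rsw and Rsw but w and w have no common successor.
D: holds.
Valid on: A, D.

A, D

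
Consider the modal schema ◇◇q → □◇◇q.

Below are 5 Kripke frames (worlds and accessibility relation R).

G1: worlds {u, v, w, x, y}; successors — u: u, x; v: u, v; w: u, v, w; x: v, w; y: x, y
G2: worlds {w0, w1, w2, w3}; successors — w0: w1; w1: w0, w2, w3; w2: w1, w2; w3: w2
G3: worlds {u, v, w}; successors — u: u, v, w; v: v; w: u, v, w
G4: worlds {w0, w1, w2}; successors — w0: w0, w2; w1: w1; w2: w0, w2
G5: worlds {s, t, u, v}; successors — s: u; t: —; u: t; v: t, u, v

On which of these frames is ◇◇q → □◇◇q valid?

Frame correspondent (Sahlqvist): ∀x ∀y ∀z ((xR²y ∧ xRz) → ∃w (y = w ∧ zR²w)) — i.e. a generalized confluence (Geach) condition.
G1: fails — uR²x, uRx but no t with x=t and xR²t.
G2: fails — w0R²w0, w0Rw1 but no w with w0=w and w1R²w.
G3: fails — uR²u, uRv but no t with u=t and vR²t.
G4: condition met.
G5: fails — sR²t, sRu but no w with t=w and uR²w.
Valid on: G4.

G4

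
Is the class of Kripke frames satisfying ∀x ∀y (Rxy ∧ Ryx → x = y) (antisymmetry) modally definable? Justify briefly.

No — not modally definable

Modal frame validity is preserved under surjective bounded morphisms.
The 8-cycle (worlds a,b,c,d,e,f,g,h with a→b→c→d→e→f→g→h→a) is antisymmetric. Sending even-indexed worlds to s and odd-indexed worlds to t is a surjective bounded morphism onto the two-world frame with s↔t, which is not antisymmetric.
So no modal formula (or set of formulas) defines exactly the antisymmetric frames.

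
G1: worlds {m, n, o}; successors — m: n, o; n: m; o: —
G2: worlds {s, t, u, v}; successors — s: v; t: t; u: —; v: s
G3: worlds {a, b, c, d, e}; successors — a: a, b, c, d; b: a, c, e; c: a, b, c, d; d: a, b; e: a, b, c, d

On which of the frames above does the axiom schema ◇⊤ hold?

G3

The schema corresponds to seriality: ∀x ∃y Rxy.
G1: fails — world o has no successor.
G2: fails — world u has no successor.
G3: condition met.
Valid on: G3.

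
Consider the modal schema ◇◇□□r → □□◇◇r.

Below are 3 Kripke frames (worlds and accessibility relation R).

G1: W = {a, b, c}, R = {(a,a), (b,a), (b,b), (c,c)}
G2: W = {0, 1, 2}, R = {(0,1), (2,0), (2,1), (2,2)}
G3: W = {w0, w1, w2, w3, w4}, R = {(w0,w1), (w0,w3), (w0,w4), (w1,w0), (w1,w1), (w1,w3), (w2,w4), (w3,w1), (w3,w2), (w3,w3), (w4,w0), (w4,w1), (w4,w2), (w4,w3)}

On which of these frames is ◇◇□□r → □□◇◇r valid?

Frame correspondent (Sahlqvist): ∀x ∀y ∀z ((xR²y ∧ xR²z) → ∃w (yR²w ∧ zR²w)) — i.e. a generalized confluence (Geach) condition.
G1: ✓.
G2: fails — 2R²0, 2R²0 but no w with 0R²w and 0R²w.
G3: ✓.
Valid on: G1, G3.

G1, G3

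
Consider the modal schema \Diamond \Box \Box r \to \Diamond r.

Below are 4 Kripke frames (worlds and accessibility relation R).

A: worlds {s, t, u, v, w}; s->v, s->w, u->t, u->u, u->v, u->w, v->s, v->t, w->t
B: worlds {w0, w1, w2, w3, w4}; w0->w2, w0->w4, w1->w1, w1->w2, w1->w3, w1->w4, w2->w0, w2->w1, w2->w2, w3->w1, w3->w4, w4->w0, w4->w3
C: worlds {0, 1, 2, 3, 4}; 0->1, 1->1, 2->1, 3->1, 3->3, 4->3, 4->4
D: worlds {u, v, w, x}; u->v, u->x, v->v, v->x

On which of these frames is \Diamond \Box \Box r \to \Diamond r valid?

B, C

The schema corresponds to a generalized confluence (Geach) condition: \forall x \forall y (xRy \to \exists w (y R^2 w \wedge xRw)).
A: fails — sRw but no w* with wR²w* and sRw*.
B: ✓.
C: ✓.
D: fails — uRx but no t with xR²t and uRt.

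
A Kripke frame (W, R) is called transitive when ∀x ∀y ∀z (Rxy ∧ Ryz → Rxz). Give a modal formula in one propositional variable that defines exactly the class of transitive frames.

□q → □□q

This is transitivity; the standard corresponding axiom is 4: □q → □□q.
Suppose □q→□□q is valid. Take Rxy, Ryz and set V(q)={w : Rxw}. Then □q at x, so □□q at x, so □q at y, so q at z, i.e. Rxz.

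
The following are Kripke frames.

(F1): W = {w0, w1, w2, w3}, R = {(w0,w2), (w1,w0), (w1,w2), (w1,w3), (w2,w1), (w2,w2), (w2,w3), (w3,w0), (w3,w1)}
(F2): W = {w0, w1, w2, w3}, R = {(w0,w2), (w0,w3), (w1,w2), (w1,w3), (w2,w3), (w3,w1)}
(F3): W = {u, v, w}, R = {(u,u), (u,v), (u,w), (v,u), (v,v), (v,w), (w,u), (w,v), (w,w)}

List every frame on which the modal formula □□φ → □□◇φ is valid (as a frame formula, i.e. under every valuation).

(F1), (F3)

This is the axiom for a generalized confluence (Geach) condition; its first-order frame correspondent is ∀x ∀z (xR²z → ∃w (xR²w ∧ zRw)).
(F1): satisfies the condition.
(F2): fails — w2R²w1 but no w with w2R²w and w1Rw.
(F3): satisfies the condition.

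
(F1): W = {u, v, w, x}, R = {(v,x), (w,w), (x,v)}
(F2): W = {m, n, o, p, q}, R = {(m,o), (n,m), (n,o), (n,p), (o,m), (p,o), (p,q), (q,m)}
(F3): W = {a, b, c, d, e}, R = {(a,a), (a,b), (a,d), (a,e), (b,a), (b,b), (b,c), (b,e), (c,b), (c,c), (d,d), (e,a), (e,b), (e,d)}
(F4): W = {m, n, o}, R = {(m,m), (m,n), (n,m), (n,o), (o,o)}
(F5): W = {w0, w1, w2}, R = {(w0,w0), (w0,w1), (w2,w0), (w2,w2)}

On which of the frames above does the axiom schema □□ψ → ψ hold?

Frame correspondent (Sahlqvist): ∀x ∃w (xR²w ∧ x = w) — i.e. a generalized confluence (Geach) condition.
(F1): fails — at u but no t with uR²t and u=t.
(F2): fails — at n but no w with nR²w and n=w.
(F3): ✓.
(F4): ✓.
(F5): fails — at w1 but no w with w1R²w and w1=w.

(F3), (F4)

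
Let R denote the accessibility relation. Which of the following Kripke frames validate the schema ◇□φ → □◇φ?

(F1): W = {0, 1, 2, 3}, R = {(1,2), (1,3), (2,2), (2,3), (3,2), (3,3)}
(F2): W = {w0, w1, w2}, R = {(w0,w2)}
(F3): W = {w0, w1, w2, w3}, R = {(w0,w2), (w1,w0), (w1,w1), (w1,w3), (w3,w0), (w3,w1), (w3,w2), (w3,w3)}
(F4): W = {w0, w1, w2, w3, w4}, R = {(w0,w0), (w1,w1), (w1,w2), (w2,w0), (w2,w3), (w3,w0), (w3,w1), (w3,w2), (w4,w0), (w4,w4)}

(F1)

The schema corresponds to convergence: ∀x ∀y ∀z (Rxy ∧ Rxz → ∃w (Ryw ∧ Rzw)).
(F1): satisfies the condition.
(F2): fails — Rw0w2 and Rw0w2 but w2 and w2 have no common successor.
(F3): fails — Rw0w2 and Rw0w2 but w2 and w2 have no common successor.
(F4): fails — Rw1w2 and Rw1w1 but w2 and w1 have no common successor.
Valid on: (F1).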